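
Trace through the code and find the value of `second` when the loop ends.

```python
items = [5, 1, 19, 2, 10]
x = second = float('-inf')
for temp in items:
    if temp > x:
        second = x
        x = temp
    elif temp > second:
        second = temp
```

Let's trace through this code step by step.

Initialize: items = [5, 1, 19, 2, 10]
Initialize: x = -inf
Initialize: second = -inf
Entering loop: for temp in items:
After iteration 1: temp = 5, x = 5, second = -inf
After iteration 2: temp = 1, x = 5, second = 1
After iteration 3: temp = 19, x = 19, second = 5
After iteration 4: temp = 2, x = 19, second = 5
After iteration 5: temp = 10, x = 19, second = 10
Loop ends.

Final answer: 10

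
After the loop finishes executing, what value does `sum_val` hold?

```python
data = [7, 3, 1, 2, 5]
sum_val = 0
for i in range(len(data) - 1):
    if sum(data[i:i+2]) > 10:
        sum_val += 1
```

Let's trace through this code step by step.

Initialize: data = [7, 3, 1, 2, 5]
Initialize: sum_val = 0
Entering loop: for i in range(len(data) - 1):
After iteration 1: i = 0, sum_val = 0
After iteration 2: i = 1, sum_val = 0
After iteration 3: i = 2, sum_val = 0
After iteration 4: i = 3, sum_val = 0
Loop ends.

Final answer: 0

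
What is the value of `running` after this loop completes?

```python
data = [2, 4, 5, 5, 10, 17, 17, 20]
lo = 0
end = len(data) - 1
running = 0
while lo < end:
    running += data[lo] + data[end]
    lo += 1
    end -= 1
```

Let's trace through this code step by step.

Initialize: data = [2, 4, 5, 5, 10, 17, 17, 20]
Initialize: lo = 0
Initialize: end = 7
Initialize: running = 0
Entering loop: while lo < end:
After iteration 1: lo = 1, end = 6, running = 22
After iteration 2: lo = 2, end = 5, running = 43
After iteration 3: lo = 3, end = 4, running = 65
After iteration 4: lo = 4, end = 3, running = 80
Loop ends.

Final answer: 80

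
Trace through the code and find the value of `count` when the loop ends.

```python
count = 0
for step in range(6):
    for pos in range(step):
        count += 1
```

Let's trace through this code step by step.

Initialize: count = 0
Entering loop: for step in range(6):
After iteration 1: step = 0, count = 0
After iteration 2: step = 1, count = 1, pos = 0
After iteration 3: step = 2, count = 3, pos = 1
After iteration 4: step = 3, count = 6, pos = 2
After iteration 5: step = 4, count = 10, pos = 3
After iteration 6: step = 5, count = 15, pos = 4
Loop ends.

Final answer: 15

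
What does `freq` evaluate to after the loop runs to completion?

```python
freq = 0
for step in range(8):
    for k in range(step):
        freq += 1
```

Let's trace through this code step by step.

Initialize: freq = 0
Entering loop: for step in range(8):
After iteration 1: step = 0, freq = 0
After iteration 2: step = 1, freq = 1, k = 0
After iteration 3: step = 2, freq = 3, k = 1
After iteration 4: step = 3, freq = 6, k = 2
After iteration 5: step = 4, freq = 10, k = 3
After iteration 6: step = 5, freq = 15, k = 4
After iteration 7: step = 6, freq = 21, k = 5
After iteration 8: step = 7, freq = 28, k = 6
Loop ends.

Final answer: 28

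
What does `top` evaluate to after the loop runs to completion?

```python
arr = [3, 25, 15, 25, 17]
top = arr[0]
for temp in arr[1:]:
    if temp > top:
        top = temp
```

Let's trace through this code step by step.

Initialize: arr = [3, 25, 15, 25, 17]
Initialize: top = 3
Entering loop: for temp in arr[1:]:
After iteration 1: temp = 25, top = 25
After iteration 2: temp = 15, top = 25
After iteration 3: temp = 25, top = 25
After iteration 4: temp = 17, top = 25
Loop ends.

Final answer: 25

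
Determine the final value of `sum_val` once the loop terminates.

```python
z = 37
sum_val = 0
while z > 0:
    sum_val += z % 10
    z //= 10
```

Let's trace through this code step by step.

Initialize: z = 37
Initialize: sum_val = 0
Entering loop: while z > 0:
After iteration 1: z = 3, sum_val = 7
After iteration 2: z = 0, sum_val = 10
Loop ends.

Final answer: 10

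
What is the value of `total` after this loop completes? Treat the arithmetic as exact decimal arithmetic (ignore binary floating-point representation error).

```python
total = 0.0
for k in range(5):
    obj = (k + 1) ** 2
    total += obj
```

Let's trace through this code step by step.

Initialize: total = 0.0
Entering loop: for k in range(5):
After iteration 1: k = 0, total = 1.0, obj = 1
After iteration 2: k = 1, total = 5.0, obj = 4
After iteration 3: k = 2, total = 14.0, obj = 9
After iteration 4: k = 3, total = 30.0, obj = 16
After iteration 5: k = 4, total = 55.0, obj = 25
Loop ends.

Final answer: 55.0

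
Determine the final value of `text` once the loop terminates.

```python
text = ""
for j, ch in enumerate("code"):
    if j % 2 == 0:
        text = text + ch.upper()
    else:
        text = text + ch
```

Let's trace through this code step by step.

Initialize: text = ''
Entering loop: for j, ch in enumerate("code"):
After iteration 1: j = 0, ch = 'c', text = 'C'
After iteration 2: j = 1, ch = 'o', text = 'Co'
After iteration 3: j = 2, ch = 'd', text = 'CoD'
After iteration 4: j = 3, ch = 'e', text = 'CoDe'
Loop ends.

Final answer: 'CoDe'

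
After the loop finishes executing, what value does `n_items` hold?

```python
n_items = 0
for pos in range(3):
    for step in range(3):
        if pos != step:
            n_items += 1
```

Let's trace through this code step by step.

Initialize: n_items = 0
Entering loop: for pos in range(3):
After iteration 1: pos = 0, n_items = 2
After iteration 2: pos = 1, n_items = 4
After iteration 3: pos = 2, n_items = 6
Loop ends.

Final answer: 6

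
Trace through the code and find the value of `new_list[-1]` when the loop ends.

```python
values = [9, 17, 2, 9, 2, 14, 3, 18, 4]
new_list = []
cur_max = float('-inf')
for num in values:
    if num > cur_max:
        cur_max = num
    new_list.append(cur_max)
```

Let's trace through this code step by step.

Initialize: values = [9, 17, 2, 9, 2, 14, 3, 18, 4]
Initialize: new_list = []
Initialize: cur_max = -inf
Entering loop: for num in values:
After iteration 1: num = 9, new_list = [9], cur_max = 9
After iteration 2: num = 17, new_list = [9, 17], cur_max = 17
After iteration 3: num = 2, new_list = [9, 17, 17], cur_max = 17
After iteration 4: num = 9, new_list = [9, 17, 17, 17], cur_max = 17
After iteration 5: num = 2, new_list = [9, 17, 17, 17, 17], cur_max = 17
After iteration 6: num = 14, new_list = [9, 17, 17, 17, 17, 17], cur_max = 17
After iteration 7: num = 3, new_list = [9, 17, 17, 17, 17, 17, 17], cur_max = 17
After iteration 8: num = 18, new_list = [9, 17, 17, 17, 17, 17, 17, 18], cur_max = 18
After iteration 9: num = 4, new_list = [9, 17, 17, 17, 17, 17, 17, 18, 18], cur_max = 18
Loop ends.
new_list[-1] = 18

Final answer: 18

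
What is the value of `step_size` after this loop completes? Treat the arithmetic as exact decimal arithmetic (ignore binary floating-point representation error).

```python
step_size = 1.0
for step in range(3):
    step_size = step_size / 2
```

Let's trace through this code step by step.

Initialize: step_size = 1.0
Entering loop: for step in range(3):
After iteration 1: step = 0, step_size = 0.5
After iteration 2: step = 1, step_size = 0.25
After iteration 3: step = 2, step_size = 0.125
Loop ends.

Final answer: 0.125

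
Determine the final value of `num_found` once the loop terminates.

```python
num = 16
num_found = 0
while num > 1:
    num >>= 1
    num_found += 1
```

Let's trace through this code step by step.

Initialize: num = 16
Initialize: num_found = 0
Entering loop: while num > 1:
After iteration 1: num = 8, num_found = 1
After iteration 2: num = 4, num_found = 2
After iteration 3: num = 2, num_found = 3
After iteration 4: num = 1, num_found = 4
Loop ends.

Final answer: 4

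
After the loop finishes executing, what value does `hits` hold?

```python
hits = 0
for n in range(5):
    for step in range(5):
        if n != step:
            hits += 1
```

Let's trace through this code step by step.

Initialize: hits = 0
Entering loop: for n in range(5):
After iteration 1: n = 0, hits = 4
After iteration 2: n = 1, hits = 8
After iteration 3: n = 2, hits = 12
After iteration 4: n = 3, hits = 16
After iteration 5: n = 4, hits = 20
Loop ends.

Final answer: 20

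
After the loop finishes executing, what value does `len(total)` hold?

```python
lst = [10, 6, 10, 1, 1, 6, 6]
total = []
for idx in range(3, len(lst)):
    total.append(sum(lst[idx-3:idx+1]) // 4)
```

Let's trace through this code step by step.

Initialize: lst = [10, 6, 10, 1, 1, 6, 6]
Initialize: total = []
Entering loop: for idx in range(3, len(lst)):
After iteration 1: idx = 3, total = [6]
After iteration 2: idx = 4, total = [6, 4]
After iteration 3: idx = 5, total = [6, 4, 4]
After iteration 4: idx = 6, total = [6, 4, 4, 3]
Loop ends.
len(total) = 4

Final answer: 4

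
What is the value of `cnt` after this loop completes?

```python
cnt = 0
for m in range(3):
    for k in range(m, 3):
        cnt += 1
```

Let's trace through this code step by step.

Initialize: cnt = 0
Entering loop: for m in range(3):
After iteration 1: m = 0, cnt = 3
After iteration 2: m = 1, cnt = 5
After iteration 3: m = 2, cnt = 6
Loop ends.

Final answer: 6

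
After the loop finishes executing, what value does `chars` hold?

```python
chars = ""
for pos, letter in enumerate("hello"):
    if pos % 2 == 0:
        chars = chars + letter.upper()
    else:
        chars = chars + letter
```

Let's trace through this code step by step.

Initialize: chars = ''
Entering loop: for pos, letter in enumerate("hello"):
After iteration 1: pos = 0, letter = 'h', chars = 'H'
After iteration 2: pos = 1, letter = 'e', chars = 'He'
After iteration 3: pos = 2, letter = 'l', chars = 'HeL'
After iteration 4: pos = 3, letter = 'l', chars = 'HeLl'
After iteration 5: pos = 4, letter = 'o', chars = 'HeLlO'
Loop ends.

Final answer: 'HeLlO'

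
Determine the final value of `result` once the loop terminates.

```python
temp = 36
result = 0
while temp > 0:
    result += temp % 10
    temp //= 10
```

Let's trace through this code step by step.

Initialize: temp = 36
Initialize: result = 0
Entering loop: while temp > 0:
After iteration 1: temp = 3, result = 6
After iteration 2: temp = 0, result = 9
Loop ends.

Final answer: 9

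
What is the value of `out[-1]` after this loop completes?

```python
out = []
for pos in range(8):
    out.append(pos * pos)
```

Let's trace through this code step by step.

Initialize: out = []
Entering loop: for pos in range(8):
After iteration 1: pos = 0, out = [0]
After iteration 2: pos = 1, out = [0, 1]
After iteration 3: pos = 2, out = [0, 1, 4]
After iteration 4: pos = 3, out = [0, 1, 4, 9]
After iteration 5: pos = 4, out = [0, 1, 4, 9, 16]
After iteration 6: pos = 5, out = [0, 1, 4, 9, 16, 25]
After iteration 7: pos = 6, out = [0, 1, 4, 9, 16, 25, 36]
After iteration 8: pos = 7, out = [0, 1, 4, 9, 16, 25, 36, 49]
Loop ends.
out[-1] = 49

Final answer: 49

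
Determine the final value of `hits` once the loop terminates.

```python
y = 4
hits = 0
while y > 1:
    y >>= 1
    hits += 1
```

Let's trace through this code step by step.

Initialize: y = 4
Initialize: hits = 0
Entering loop: while y > 1:
After iteration 1: y = 2, hits = 1
After iteration 2: y = 1, hits = 2
Loop ends.

Final answer: 2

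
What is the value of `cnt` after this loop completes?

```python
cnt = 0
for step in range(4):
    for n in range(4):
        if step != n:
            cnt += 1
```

Let's trace through this code step by step.

Initialize: cnt = 0
Entering loop: for step in range(4):
After iteration 1: step = 0, cnt = 3
After iteration 2: step = 1, cnt = 6
After iteration 3: step = 2, cnt = 9
After iteration 4: step = 3, cnt = 12
Loop ends.

Final answer: 12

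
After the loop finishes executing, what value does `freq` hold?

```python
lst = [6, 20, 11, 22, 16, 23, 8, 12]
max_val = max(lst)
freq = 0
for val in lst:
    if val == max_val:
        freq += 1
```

Let's trace through this code step by step.

Initialize: lst = [6, 20, 11, 22, 16, 23, 8, 12]
Initialize: max_val = 23
Initialize: freq = 0
Entering loop: for val in lst:
After iteration 1: val = 6, freq = 0
After iteration 2: val = 20, freq = 0
After iteration 3: val = 11, freq = 0
After iteration 4: val = 22, freq = 0
After iteration 5: val = 16, freq = 0
After iteration 6: val = 23, freq = 1
After iteration 7: val = 8, freq = 1
After iteration 8: val = 12, freq = 1
Loop ends.

Final answer: 1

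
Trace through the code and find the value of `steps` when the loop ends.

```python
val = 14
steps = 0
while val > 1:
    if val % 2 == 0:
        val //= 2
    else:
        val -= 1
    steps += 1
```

Let's trace through this code step by step.

Initialize: val = 14
Initialize: steps = 0
Entering loop: while val > 1:
After iteration 1: val = 7, steps = 1
After iteration 2: val = 6, steps = 2
After iteration 3: val = 3, steps = 3
After iteration 4: val = 2, steps = 4
After iteration 5: val = 1, steps = 5
Loop ends.

Final answer: 5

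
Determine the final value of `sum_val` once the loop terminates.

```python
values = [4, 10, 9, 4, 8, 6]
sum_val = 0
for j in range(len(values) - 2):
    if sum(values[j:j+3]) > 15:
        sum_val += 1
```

Let's trace through this code step by step.

Initialize: values = [4, 10, 9, 4, 8, 6]
Initialize: sum_val = 0
Entering loop: for j in range(len(values) - 2):
After iteration 1: j = 0, sum_val = 1
After iteration 2: j = 1, sum_val = 2
After iteration 3: j = 2, sum_val = 3
After iteration 4: j = 3, sum_val = 4
Loop ends.

Final answer: 4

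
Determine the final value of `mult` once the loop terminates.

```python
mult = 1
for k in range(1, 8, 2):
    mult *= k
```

Let's trace through this code step by step.

Initialize: mult = 1
Entering loop: for k in range(1, 8, 2):
After iteration 1: k = 1, mult = 1
After iteration 2: k = 3, mult = 3
After iteration 3: k = 5, mult = 15
After iteration 4: k = 7, mult = 105
Loop ends.

Final answer: 105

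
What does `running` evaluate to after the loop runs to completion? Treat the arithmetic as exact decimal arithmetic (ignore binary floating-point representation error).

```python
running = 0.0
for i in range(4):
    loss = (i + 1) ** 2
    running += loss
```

Let's trace through this code step by step.

Initialize: running = 0.0
Entering loop: for i in range(4):
After iteration 1: i = 0, running = 1.0, loss = 1
After iteration 2: i = 1, running = 5.0, loss = 4
After iteration 3: i = 2, running = 14.0, loss = 9
After iteration 4: i = 3, running = 30.0, loss = 16
Loop ends.

Final answer: 30.0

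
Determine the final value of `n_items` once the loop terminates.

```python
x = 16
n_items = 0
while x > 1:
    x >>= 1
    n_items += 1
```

Let's trace through this code step by step.

Initialize: x = 16
Initialize: n_items = 0
Entering loop: while x > 1:
After iteration 1: x = 8, n_items = 1
After iteration 2: x = 4, n_items = 2
After iteration 3: x = 2, n_items = 3
After iteration 4: x = 1, n_items = 4
Loop ends.

Final answer: 4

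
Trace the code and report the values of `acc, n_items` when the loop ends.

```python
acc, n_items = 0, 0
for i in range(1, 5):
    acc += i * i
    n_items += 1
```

Let's trace through this code step by step.

Initialize: acc = 0
Initialize: n_items = 0
Entering loop: for i in range(1, 5):
After iteration 1: i = 1, acc = 1, n_items = 1
After iteration 2: i = 2, acc = 5, n_items = 2
After iteration 3: i = 3, acc = 14, n_items = 3
After iteration 4: i = 4, acc = 30, n_items = 4
Loop ends.

Final answer: 30, 4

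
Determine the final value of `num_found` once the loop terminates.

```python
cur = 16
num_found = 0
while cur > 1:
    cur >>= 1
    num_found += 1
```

Let's trace through this code step by step.

Initialize: cur = 16
Initialize: num_found = 0
Entering loop: while cur > 1:
After iteration 1: cur = 8, num_found = 1
After iteration 2: cur = 4, num_found = 2
After iteration 3: cur = 2, num_found = 3
After iteration 4: cur = 1, num_found = 4
Loop ends.

Final answer: 4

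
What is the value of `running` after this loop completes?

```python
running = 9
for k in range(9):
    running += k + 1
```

Let's trace through this code step by step.

Initialize: running = 9
Entering loop: for k in range(9):
After iteration 1: k = 0, running = 10
After iteration 2: k = 1, running = 12
After iteration 3: k = 2, running = 15
After iteration 4: k = 3, running = 19
After iteration 5: k = 4, running = 24
After iteration 6: k = 5, running = 30
After iteration 7: k = 6, running = 37
After iteration 8: k = 7, running = 45
After iteration 9: k = 8, running = 54
Loop ends.

Final answer: 54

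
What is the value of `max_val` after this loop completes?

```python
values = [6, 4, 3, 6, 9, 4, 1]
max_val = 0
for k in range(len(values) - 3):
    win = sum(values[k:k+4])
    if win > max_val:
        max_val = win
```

Let's trace through this code step by step.

Initialize: values = [6, 4, 3, 6, 9, 4, 1]
Initialize: max_val = 0
Entering loop: for k in range(len(values) - 3):
After iteration 1: k = 0, max_val = 19, win = 19
After iteration 2: k = 1, max_val = 22, win = 22
After iteration 3: k = 2, max_val = 22, win = 22
After iteration 4: k = 3, max_val = 22, win = 20
Loop ends.

Final answer: 22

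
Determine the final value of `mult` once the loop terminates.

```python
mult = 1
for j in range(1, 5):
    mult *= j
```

Let's trace through this code step by step.

Initialize: mult = 1
Entering loop: for j in range(1, 5):
After iteration 1: j = 1, mult = 1
After iteration 2: j = 2, mult = 2
After iteration 3: j = 3, mult = 6
After iteration 4: j = 4, mult = 24
Loop ends.

Final answer: 24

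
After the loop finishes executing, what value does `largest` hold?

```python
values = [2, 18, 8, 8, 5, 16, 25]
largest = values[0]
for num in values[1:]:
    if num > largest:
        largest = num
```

Let's trace through this code step by step.

Initialize: values = [2, 18, 8, 8, 5, 16, 25]
Initialize: largest = 2
Entering loop: for num in values[1:]:
After iteration 1: num = 18, largest = 18
After iteration 2: num = 8, largest = 18
After iteration 3: num = 8, largest = 18
After iteration 4: num = 5, largest = 18
After iteration 5: num = 16, largest = 18
After iteration 6: num = 25, largest = 25
Loop ends.

Final answer: 25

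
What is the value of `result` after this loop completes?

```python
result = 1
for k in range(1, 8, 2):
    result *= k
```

Let's trace through this code step by step.

Initialize: result = 1
Entering loop: for k in range(1, 8, 2):
After iteration 1: k = 1, result = 1
After iteration 2: k = 3, result = 3
After iteration 3: k = 5, result = 15
After iteration 4: k = 7, result = 105
Loop ends.

Final answer: 105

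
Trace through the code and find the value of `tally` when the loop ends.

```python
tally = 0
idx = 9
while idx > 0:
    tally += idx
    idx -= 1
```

Let's trace through this code step by step.

Initialize: tally = 0
Initialize: idx = 9
Entering loop: while idx > 0:
After iteration 1: tally = 9, idx = 8
After iteration 2: tally = 17, idx = 7
After iteration 3: tally = 24, idx = 6
After iteration 4: tally = 30, idx = 5
After iteration 5: tally = 35, idx = 4
After iteration 6: tally = 39, idx = 3
After iteration 7: tally = 42, idx = 2
After iteration 8: tally = 44, idx = 1
After iteration 9: tally = 45, idx = 0
Loop ends.

Final answer: 45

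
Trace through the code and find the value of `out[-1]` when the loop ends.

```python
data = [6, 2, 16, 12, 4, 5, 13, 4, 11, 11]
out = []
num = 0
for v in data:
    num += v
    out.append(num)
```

Let's trace through this code step by step.

Initialize: data = [6, 2, 16, 12, 4, 5, 13, 4, 11, 11]
Initialize: out = []
Initialize: num = 0
Entering loop: for v in data:
After iteration 1: v = 6, out = [6], num = 6
After iteration 2: v = 2, out = [6, 8], num = 8
After iteration 3: v = 16, out = [6, 8, 24], num = 24
After iteration 4: v = 12, out = [6, 8, 24, 36], num = 36
After iteration 5: v = 4, out = [6, 8, 24, 36, 40], num = 40
After iteration 6: v = 5, out = [6, 8, 24, 36, 40, 45], num = 45
After iteration 7: v = 13, out = [6, 8, 24, 36, 40, 45, 58], num = 58
After iteration 8: v = 4, out = [6, 8, 24, 36, 40, 45, 58, 62], num = 62
After iteration 9: v = 11, out = [6, 8, 24, 36, 40, 45, 58, 62, 73], num = 73
After iteration 10: v = 11, out = [6, 8, 24, 36, 40, 45, 58, 62, 73, 84], num = 84
Loop ends.
out[-1] = 84

Final answer: 84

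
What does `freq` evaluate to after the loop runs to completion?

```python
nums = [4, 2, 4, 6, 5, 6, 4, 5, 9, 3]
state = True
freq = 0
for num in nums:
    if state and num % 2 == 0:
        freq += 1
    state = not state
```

Let's trace through this code step by step.

Initialize: nums = [4, 2, 4, 6, 5, 6, 4, 5, 9, 3]
Initialize: state = True
Initialize: freq = 0
Entering loop: for num in nums:
After iteration 1: num = 4, state = False, freq = 1
After iteration 2: num = 2, state = True, freq = 1
After iteration 3: num = 4, state = False, freq = 2
After iteration 4: num = 6, state = True, freq = 2
After iteration 5: num = 5, state = False, freq = 2
After iteration 6: num = 6, state = True, freq = 2
After iteration 7: num = 4, state = False, freq = 3
After iteration 8: num = 5, state = True, freq = 3
After iteration 9: num = 9, state = False, freq = 3
After iteration 10: num = 3, state = True, freq = 3
Loop ends.

Final answer: 3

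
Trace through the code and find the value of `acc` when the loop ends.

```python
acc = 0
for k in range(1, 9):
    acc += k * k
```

Let's trace through this code step by step.

Initialize: acc = 0
Entering loop: for k in range(1, 9):
After iteration 1: k = 1, acc = 1
After iteration 2: k = 2, acc = 5
After iteration 3: k = 3, acc = 14
After iteration 4: k = 4, acc = 30
After iteration 5: k = 5, acc = 55
After iteration 6: k = 6, acc = 91
After iteration 7: k = 7, acc = 140
After iteration 8: k = 8, acc = 204
Loop ends.

Final answer: 204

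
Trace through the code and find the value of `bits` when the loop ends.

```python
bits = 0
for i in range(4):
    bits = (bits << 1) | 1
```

Let's trace through this code step by step.

Initialize: bits = 0
Entering loop: for i in range(4):
After iteration 1: i = 0, bits = 1
After iteration 2: i = 1, bits = 3
After iteration 3: i = 2, bits = 7
After iteration 4: i = 3, bits = 15
Loop ends.

Final answer: 15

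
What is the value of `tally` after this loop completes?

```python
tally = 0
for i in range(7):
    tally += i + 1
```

Let's trace through this code step by step.

Initialize: tally = 0
Entering loop: for i in range(7):
After iteration 1: i = 0, tally = 1
After iteration 2: i = 1, tally = 3
After iteration 3: i = 2, tally = 6
After iteration 4: i = 3, tally = 10
After iteration 5: i = 4, tally = 15
After iteration 6: i = 5, tally = 21
After iteration 7: i = 6, tally = 28
Loop ends.

Final answer: 28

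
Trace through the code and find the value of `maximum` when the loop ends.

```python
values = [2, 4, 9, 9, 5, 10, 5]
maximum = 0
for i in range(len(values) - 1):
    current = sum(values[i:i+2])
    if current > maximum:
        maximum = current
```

Let's trace through this code step by step.

Initialize: values = [2, 4, 9, 9, 5, 10, 5]
Initialize: maximum = 0
Entering loop: for i in range(len(values) - 1):
After iteration 1: i = 0, maximum = 6, current = 6
After iteration 2: i = 1, maximum = 13, current = 13
After iteration 3: i = 2, maximum = 18, current = 18
After iteration 4: i = 3, maximum = 18, current = 14
After iteration 5: i = 4, maximum = 18, current = 15
After iteration 6: i = 5, maximum = 18, current = 15
Loop ends.

Final answer: 18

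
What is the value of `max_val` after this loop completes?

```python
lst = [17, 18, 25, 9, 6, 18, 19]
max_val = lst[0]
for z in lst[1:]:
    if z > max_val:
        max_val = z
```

Let's trace through this code step by step.

Initialize: lst = [17, 18, 25, 9, 6, 18, 19]
Initialize: max_val = 17
Entering loop: for z in lst[1:]:
After iteration 1: z = 18, max_val = 18
After iteration 2: z = 25, max_val = 25
After iteration 3: z = 9, max_val = 25
After iteration 4: z = 6, max_val = 25
After iteration 5: z = 18, max_val = 25
After iteration 6: z = 19, max_val = 25
Loop ends.

Final answer: 25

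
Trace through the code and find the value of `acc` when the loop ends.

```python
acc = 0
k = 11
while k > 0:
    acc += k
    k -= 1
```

Let's trace through this code step by step.

Initialize: acc = 0
Initialize: k = 11
Entering loop: while k > 0:
After iteration 1: acc = 11, k = 10
After iteration 2: acc = 21, k = 9
After iteration 3: acc = 30, k = 8
After iteration 4: acc = 38, k = 7
After iteration 5: acc = 45, k = 6
After iteration 6: acc = 51, k = 5
After iteration 7: acc = 56, k = 4
After iteration 8: acc = 60, k = 3
After iteration 9: acc = 63, k = 2
After iteration 10: acc = 65, k = 1
After iteration 11: acc = 66, k = 0
Loop ends.

Final answer: 66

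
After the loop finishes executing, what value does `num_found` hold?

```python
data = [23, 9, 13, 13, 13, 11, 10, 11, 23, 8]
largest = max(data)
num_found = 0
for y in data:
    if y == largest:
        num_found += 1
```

Let's trace through this code step by step.

Initialize: data = [23, 9, 13, 13, 13, 11, 10, 11, 23, 8]
Initialize: largest = 23
Initialize: num_found = 0
Entering loop: for y in data:
After iteration 1: y = 23, num_found = 1
After iteration 2: y = 9, num_found = 1
After iteration 3: y = 13, num_found = 1
After iteration 4: y = 13, num_found = 1
After iteration 5: y = 13, num_found = 1
After iteration 6: y = 11, num_found = 1
After iteration 7: y = 10, num_found = 1
After iteration 8: y = 11, num_found = 1
After iteration 9: y = 23, num_found = 2
After iteration 10: y = 8, num_found = 2
Loop ends.

Final answer: 2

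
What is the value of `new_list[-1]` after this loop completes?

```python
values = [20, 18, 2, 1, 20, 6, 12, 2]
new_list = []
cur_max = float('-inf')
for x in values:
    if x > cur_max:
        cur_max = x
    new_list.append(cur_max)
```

Let's trace through this code step by step.

Initialize: values = [20, 18, 2, 1, 20, 6, 12, 2]
Initialize: new_list = []
Initialize: cur_max = -inf
Entering loop: for x in values:
After iteration 1: x = 20, new_list = [20], cur_max = 20
After iteration 2: x = 18, new_list = [20, 20], cur_max = 20
After iteration 3: x = 2, new_list = [20, 20, 20], cur_max = 20
After iteration 4: x = 1, new_list = [20, 20, 20, 20], cur_max = 20
After iteration 5: x = 20, new_list = [20, 20, 20, 20, 20], cur_max = 20
After iteration 6: x = 6, new_list = [20, 20, 20, 20, 20, 20], cur_max = 20
After iteration 7: x = 12, new_list = [20, 20, 20, 20, 20, 20, 20], cur_max = 20
After iteration 8: x = 2, new_list = [20, 20, 20, 20, 20, 20, 20, 20], cur_max = 20
Loop ends.
new_list[-1] = 20

Final answer: 20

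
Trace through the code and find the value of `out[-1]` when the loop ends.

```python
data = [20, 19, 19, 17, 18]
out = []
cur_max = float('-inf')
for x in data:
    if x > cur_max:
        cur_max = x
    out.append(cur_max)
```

Let's trace through this code step by step.

Initialize: data = [20, 19, 19, 17, 18]
Initialize: out = []
Initialize: cur_max = -inf
Entering loop: for x in data:
After iteration 1: x = 20, out = [20], cur_max = 20
After iteration 2: x = 19, out = [20, 20], cur_max = 20
After iteration 3: x = 19, out = [20, 20, 20], cur_max = 20
After iteration 4: x = 17, out = [20, 20, 20, 20], cur_max = 20
After iteration 5: x = 18, out = [20, 20, 20, 20, 20], cur_max = 20
Loop ends.
out[-1] = 20

Final answer: 20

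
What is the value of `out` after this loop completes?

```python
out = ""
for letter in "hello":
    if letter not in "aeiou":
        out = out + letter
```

Let's trace through this code step by step.

Initialize: out = ''
Entering loop: for letter in "hello":
After iteration 1: letter = 'h', out = 'h'
After iteration 2: letter = 'e', out = 'h'
After iteration 3: letter = 'l', out = 'hl'
After iteration 4: letter = 'l', out = 'hll'
After iteration 5: letter = 'o', out = 'hll'
Loop ends.

Final answer: 'hll'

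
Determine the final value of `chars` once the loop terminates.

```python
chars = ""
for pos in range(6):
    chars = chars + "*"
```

Let's trace through this code step by step.

Initialize: chars = ''
Entering loop: for pos in range(6):
After iteration 1: pos = 0, chars = '*'
After iteration 2: pos = 1, chars = '**'
After iteration 3: pos = 2, chars = '***'
After iteration 4: pos = 3, chars = '****'
After iteration 5: pos = 4, chars = '*****'
After iteration 6: pos = 5, chars = '******'
Loop ends.

Final answer: '******'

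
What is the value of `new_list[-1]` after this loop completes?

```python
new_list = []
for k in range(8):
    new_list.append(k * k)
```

Let's trace through this code step by step.

Initialize: new_list = []
Entering loop: for k in range(8):
After iteration 1: k = 0, new_list = [0]
After iteration 2: k = 1, new_list = [0, 1]
After iteration 3: k = 2, new_list = [0, 1, 4]
After iteration 4: k = 3, new_list = [0, 1, 4, 9]
After iteration 5: k = 4, new_list = [0, 1, 4, 9, 16]
After iteration 6: k = 5, new_list = [0, 1, 4, 9, 16, 25]
After iteration 7: k = 6, new_list = [0, 1, 4, 9, 16, 25, 36]
After iteration 8: k = 7, new_list = [0, 1, 4, 9, 16, 25, 36, 49]
Loop ends.
new_list[-1] = 49

Final answer: 49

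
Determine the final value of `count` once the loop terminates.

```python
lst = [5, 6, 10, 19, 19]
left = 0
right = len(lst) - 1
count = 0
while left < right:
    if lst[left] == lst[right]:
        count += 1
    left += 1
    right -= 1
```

Let's trace through this code step by step.

Initialize: lst = [5, 6, 10, 19, 19]
Initialize: left = 0
Initialize: right = 4
Initialize: count = 0
Entering loop: while left < right:
After iteration 1: left = 1, right = 3, count = 0
After iteration 2: left = 2, right = 2, count = 0
Loop ends.

Final answer: 0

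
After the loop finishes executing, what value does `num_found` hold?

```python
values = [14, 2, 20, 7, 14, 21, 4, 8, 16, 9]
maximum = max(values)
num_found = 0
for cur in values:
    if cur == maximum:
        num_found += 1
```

Let's trace through this code step by step.

Initialize: values = [14, 2, 20, 7, 14, 21, 4, 8, 16, 9]
Initialize: maximum = 21
Initialize: num_found = 0
Entering loop: for cur in values:
After iteration 1: cur = 14, num_found = 0
After iteration 2: cur = 2, num_found = 0
After iteration 3: cur = 20, num_found = 0
After iteration 4: cur = 7, num_found = 0
After iteration 5: cur = 14, num_found = 0
After iteration 6: cur = 21, num_found = 1
After iteration 7: cur = 4, num_found = 1
After iteration 8: cur = 8, num_found = 1
After iteration 9: cur = 16, num_found = 1
After iteration 10: cur = 9, num_found = 1
Loop ends.

Final answer: 1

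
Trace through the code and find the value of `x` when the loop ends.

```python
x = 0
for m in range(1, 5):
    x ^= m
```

Let's trace through this code step by step.

Initialize: x = 0
Entering loop: for m in range(1, 5):
After iteration 1: m = 1, x = 1
After iteration 2: m = 2, x = 3
After iteration 3: m = 3, x = 0
After iteration 4: m = 4, x = 4
Loop ends.

Final answer: 4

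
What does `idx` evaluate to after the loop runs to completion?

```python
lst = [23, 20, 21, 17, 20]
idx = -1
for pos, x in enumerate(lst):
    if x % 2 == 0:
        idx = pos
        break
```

Let's trace through this code step by step.

Initialize: lst = [23, 20, 21, 17, 20]
Initialize: idx = -1
Entering loop: for pos, x in enumerate(lst):
After iteration 1: pos = 0, x = 23, idx = -1
After iteration 2: pos = 1, x = 20, idx = 1
Loop ends.

Final answer: 1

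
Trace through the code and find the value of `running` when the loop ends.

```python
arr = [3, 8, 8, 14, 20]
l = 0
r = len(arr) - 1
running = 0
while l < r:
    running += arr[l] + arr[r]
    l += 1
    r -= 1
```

Let's trace through this code step by step.

Initialize: arr = [3, 8, 8, 14, 20]
Initialize: l = 0
Initialize: r = 4
Initialize: running = 0
Entering loop: while l < r:
After iteration 1: l = 1, r = 3, running = 23
After iteration 2: l = 2, r = 2, running = 45
Loop ends.

Final answer: 45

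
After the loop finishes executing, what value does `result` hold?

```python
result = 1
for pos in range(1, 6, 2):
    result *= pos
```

Let's trace through this code step by step.

Initialize: result = 1
Entering loop: for pos in range(1, 6, 2):
After iteration 1: pos = 1, result = 1
After iteration 2: pos = 3, result = 3
After iteration 3: pos = 5, result = 15
Loop ends.

Final answer: 15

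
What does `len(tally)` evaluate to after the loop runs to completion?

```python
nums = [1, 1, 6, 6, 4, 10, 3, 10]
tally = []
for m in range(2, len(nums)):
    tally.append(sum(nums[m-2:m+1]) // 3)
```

Let's trace through this code step by step.

Initialize: nums = [1, 1, 6, 6, 4, 10, 3, 10]
Initialize: tally = []
Entering loop: for m in range(2, len(nums)):
After iteration 1: m = 2, tally = [2]
After iteration 2: m = 3, tally = [2, 4]
After iteration 3: m = 4, tally = [2, 4, 5]
After iteration 4: m = 5, tally = [2, 4, 5, 6]
After iteration 5: m = 6, tally = [2, 4, 5, 6, 5]
After iteration 6: m = 7, tally = [2, 4, 5, 6, 5, 7]
Loop ends.
len(tally) = 6

Final answer: 6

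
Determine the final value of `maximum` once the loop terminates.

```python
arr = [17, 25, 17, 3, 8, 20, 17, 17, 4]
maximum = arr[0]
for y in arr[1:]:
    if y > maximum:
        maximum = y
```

Let's trace through this code step by step.

Initialize: arr = [17, 25, 17, 3, 8, 20, 17, 17, 4]
Initialize: maximum = 17
Entering loop: for y in arr[1:]:
After iteration 1: y = 25, maximum = 25
After iteration 2: y = 17, maximum = 25
After iteration 3: y = 3, maximum = 25
After iteration 4: y = 8, maximum = 25
After iteration 5: y = 20, maximum = 25
After iteration 6: y = 17, maximum = 25
After iteration 7: y = 17, maximum = 25
After iteration 8: y = 4, maximum = 25
Loop ends.

Final answer: 25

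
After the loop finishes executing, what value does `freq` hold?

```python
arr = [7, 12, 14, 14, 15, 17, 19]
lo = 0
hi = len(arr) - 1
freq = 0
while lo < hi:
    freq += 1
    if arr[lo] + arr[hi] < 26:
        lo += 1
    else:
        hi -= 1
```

Let's trace through this code step by step.

Initialize: arr = [7, 12, 14, 14, 15, 17, 19]
Initialize: lo = 0
Initialize: hi = 6
Initialize: freq = 0
Entering loop: while lo < hi:
After iteration 1: lo = 0, hi = 5, freq = 1
After iteration 2: lo = 1, hi = 5, freq = 2
After iteration 3: lo = 1, hi = 4, freq = 3
After iteration 4: lo = 1, hi = 3, freq = 4
After iteration 5: lo = 1, hi = 2, freq = 5
After iteration 6: lo = 1, hi = 1, freq = 6
Loop ends.

Final answer: 6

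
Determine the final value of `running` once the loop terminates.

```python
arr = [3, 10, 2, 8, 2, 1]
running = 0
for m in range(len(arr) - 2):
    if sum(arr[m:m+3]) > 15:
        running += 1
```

Let's trace through this code step by step.

Initialize: arr = [3, 10, 2, 8, 2, 1]
Initialize: running = 0
Entering loop: for m in range(len(arr) - 2):
After iteration 1: m = 0, running = 0
After iteration 2: m = 1, running = 1
After iteration 3: m = 2, running = 1
After iteration 4: m = 3, running = 1
Loop ends.

Final answer: 1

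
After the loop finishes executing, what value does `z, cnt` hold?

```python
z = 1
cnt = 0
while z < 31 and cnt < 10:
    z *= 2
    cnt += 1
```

Let's trace through this code step by step.

Initialize: z = 1
Initialize: cnt = 0
Entering loop: while z < 31 and cnt < 10:
After iteration 1: z = 2, cnt = 1
After iteration 2: z = 4, cnt = 2
After iteration 3: z = 8, cnt = 3
After iteration 4: z = 16, cnt = 4
After iteration 5: z = 32, cnt = 5
Loop ends.

Final answer: 32, 5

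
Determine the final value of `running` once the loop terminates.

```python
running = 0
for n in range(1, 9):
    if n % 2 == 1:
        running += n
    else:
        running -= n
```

Let's trace through this code step by step.

Initialize: running = 0
Entering loop: for n in range(1, 9):
After iteration 1: n = 1, running = 1
After iteration 2: n = 2, running = -1
After iteration 3: n = 3, running = 2
After iteration 4: n = 4, running = -2
After iteration 5: n = 5, running = 3
After iteration 6: n = 6, running = -3
After iteration 7: n = 7, running = 4
After iteration 8: n = 8, running = -4
Loop ends.

Final answer: -4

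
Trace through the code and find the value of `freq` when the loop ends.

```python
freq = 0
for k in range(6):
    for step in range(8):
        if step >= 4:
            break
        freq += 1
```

Let's trace through this code step by step.

Initialize: freq = 0
Entering loop: for k in range(6):
After iteration 1: k = 0, freq = 4
After iteration 2: k = 1, freq = 8
After iteration 3: k = 2, freq = 12
After iteration 4: k = 3, freq = 16
After iteration 5: k = 4, freq = 20
After iteration 6: k = 5, freq = 24
Loop ends.

Final answer: 24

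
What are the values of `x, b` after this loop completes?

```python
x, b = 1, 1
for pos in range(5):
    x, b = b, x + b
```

Let's trace through this code step by step.

Initialize: x = 1
Initialize: b = 1
Entering loop: for pos in range(5):
After iteration 1: pos = 0, x = 1, b = 2
After iteration 2: pos = 1, x = 2, b = 3
After iteration 3: pos = 2, x = 3, b = 5
After iteration 4: pos = 3, x = 5, b = 8
After iteration 5: pos = 4, x = 8, b = 13
Loop ends.

Final answer: 8, 13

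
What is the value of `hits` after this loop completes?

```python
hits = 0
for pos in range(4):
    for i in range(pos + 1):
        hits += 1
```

Let's trace through this code step by step.

Initialize: hits = 0
Entering loop: for pos in range(4):
After iteration 1: pos = 0, hits = 1, i = 0
After iteration 2: pos = 1, hits = 3, i = 1
After iteration 3: pos = 2, hits = 6, i = 2
After iteration 4: pos = 3, hits = 10, i = 3
Loop ends.

Final answer: 10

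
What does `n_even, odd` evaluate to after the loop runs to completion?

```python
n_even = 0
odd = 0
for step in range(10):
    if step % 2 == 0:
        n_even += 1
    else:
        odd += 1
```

Let's trace through this code step by step.

Initialize: n_even = 0
Initialize: odd = 0
Entering loop: for step in range(10):
After iteration 1: step = 0, n_even = 1, odd = 0
After iteration 2: step = 1, n_even = 1, odd = 1
After iteration 3: step = 2, n_even = 2, odd = 1
After iteration 4: step = 3, n_even = 2, odd = 2
After iteration 5: step = 4, n_even = 3, odd = 2
After iteration 6: step = 5, n_even = 3, odd = 3
After iteration 7: step = 6, n_even = 4, odd = 3
After iteration 8: step = 7, n_even = 4, odd = 4
After iteration 9: step = 8, n_even = 5, odd = 4
After iteration 10: step = 9, n_even = 5, odd = 5
Loop ends.

Final answer: 5, 5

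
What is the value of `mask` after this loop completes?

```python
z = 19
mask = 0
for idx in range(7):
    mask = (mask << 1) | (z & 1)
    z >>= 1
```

Let's trace through this code step by step.

Initialize: z = 19
Initialize: mask = 0
Entering loop: for idx in range(7):
After iteration 1: idx = 0, z = 9, mask = 1
After iteration 2: idx = 1, z = 4, mask = 3
After iteration 3: idx = 2, z = 2, mask = 6
After iteration 4: idx = 3, z = 1, mask = 12
After iteration 5: idx = 4, z = 0, mask = 25
After iteration 6: idx = 5, z = 0, mask = 50
After iteration 7: idx = 6, z = 0, mask = 100
Loop ends.

Final answer: 100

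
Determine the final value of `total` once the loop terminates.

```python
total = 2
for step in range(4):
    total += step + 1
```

Let's trace through this code step by step.

Initialize: total = 2
Entering loop: for step in range(4):
After iteration 1: step = 0, total = 3
After iteration 2: step = 1, total = 5
After iteration 3: step = 2, total = 8
After iteration 4: step = 3, total = 12
Loop ends.

Final answer: 12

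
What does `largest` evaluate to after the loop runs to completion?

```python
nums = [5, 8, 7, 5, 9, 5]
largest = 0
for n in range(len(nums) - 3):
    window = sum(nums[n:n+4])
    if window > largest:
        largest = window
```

Let's trace through this code step by step.

Initialize: nums = [5, 8, 7, 5, 9, 5]
Initialize: largest = 0
Entering loop: for n in range(len(nums) - 3):
After iteration 1: n = 0, largest = 25, window = 25
After iteration 2: n = 1, largest = 29, window = 29
After iteration 3: n = 2, largest = 29, window = 26
Loop ends.

Final answer: 29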